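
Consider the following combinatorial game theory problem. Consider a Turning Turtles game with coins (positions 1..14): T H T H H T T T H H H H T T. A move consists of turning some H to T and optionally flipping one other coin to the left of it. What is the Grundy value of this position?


Coins: T H T H H T T T H H H H T T
Key fact: a single head at position k behaves exactly like a Nim heap of size k (turning it to T and optionally flipping a coin at j < k corresponds to moving the heap from k to j, or to 0), and heads combine as a disjunctive sum (two heads at the same place would cancel, matching j XOR j = 0). So the Nim-value is the XOR of the 1-indexed positions of the heads.
Face-up positions (1-indexed): [2, 4, 5, 9, 10, 11, 12]
XOR 0 with 2: 0 XOR 2 = 2
XOR 2 with 4: 2 XOR 4 = 6
XOR 6 with 5: 6 XOR 5 = 3
XOR 3 with 9: 3 XOR 9 = 10
XOR 10 with 10: 10 XOR 10 = 0
XOR 0 with 11: 0 XOR 11 = 11
XOR 11 with 12: 11 XOR 12 = 7
Nim-value = 7

7


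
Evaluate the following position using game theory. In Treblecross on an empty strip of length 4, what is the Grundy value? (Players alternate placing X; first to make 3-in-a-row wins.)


Treblecross: place X on empty cells; 3-in-a-row wins.
Playing within two cells of an existing X lets the opponent win at once, so sensible play treats the cells i-2..i+2 around each X as dead. The player left with no safe cell loses, so this is a normal-play take-away game on strips of safe cells.
Placing X at cell i (0-indexed) of a strip of k safe cells leaves independent strips of sizes max(0, i-2) and max(0, k-i-3). Hence G(k) = mex{ G(max(0,i-2)) XOR G(max(0,k-i-3)) : 0 <= i < k }, with G(0) = 0.
G(1): splits (0,0):0^0=0 -> mex({0}) = 1
G(2): splits (0,0):0^0=0 -> mex({0}) = 1
G(3): splits (0,0):0^0=0 -> mex({0}) = 1
G(4): splits (0,1):0^1=1 (0,0):0^0=0 -> mex({0, 1}) = 2
Therefore G(4) = 2.

2


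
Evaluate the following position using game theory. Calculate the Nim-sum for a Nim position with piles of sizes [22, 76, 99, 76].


We need the XOR (exclusive or) of all pile sizes.
After XOR-ing pile 1 (size 22): 0 XOR 22 = 22
After XOR-ing pile 2 (size 76): 22 XOR 76 = 90
After XOR-ing pile 3 (size 99): 90 XOR 99 = 57
After XOR-ing pile 4 (size 76): 57 XOR 76 = 117
The Nim-value of this position is 117.

117


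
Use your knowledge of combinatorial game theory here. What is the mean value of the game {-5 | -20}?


Game = {-5 | -20}, a switch {a | b} with numbers a > b.
Its thermograph has left wall a - t and right wall b + t, which meet at t = (a - b)/2, where both equal (a + b)/2. So the mast (mean value) is at (a + b)/2.
Mean = (-5 + (-20))/2 = -25/2 = -25/2

-25/2


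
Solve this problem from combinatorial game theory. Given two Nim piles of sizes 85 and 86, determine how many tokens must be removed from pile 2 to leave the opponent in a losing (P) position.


Piles: 85 and 86
Current XOR: 85 XOR 86 = 3 (non-zero, so this is an N-position).
To make the XOR zero, we need to find a move that balances the piles.
For pile 2 (size 86): target = 86 XOR 3 = 85
We reduce pile 2 from 86 to 85.
Tokens removed: 86 - 85 = 1
Verification: 85 XOR 85 = 0

1


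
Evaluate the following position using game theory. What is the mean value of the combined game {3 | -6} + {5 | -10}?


G1 = {3 | -6}, G2 = {5 | -10}
Each is a switch {a | b} with numbers a > b; its mean value is (a + b)/2, and mean value is additive over game sums: m(G1 + G2) = m(G1) + m(G2).
Mean of G1 = (3 + (-6))/2 = -3/2 = -3/2
Mean of G2 = (5 + (-10))/2 = -5/2 = -5/2
Mean of G1 + G2 = -3/2 + -5/2 = -4

-4


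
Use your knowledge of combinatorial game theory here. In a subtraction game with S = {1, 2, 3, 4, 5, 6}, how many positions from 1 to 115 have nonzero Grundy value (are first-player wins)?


Subtraction set S = {1, 2, 3, 4, 5, 6}, so G(n) = n mod 7.
G(n) = 0 when n is a multiple of 7.
Multiples of 7 in [1, 115]: 16
N-positions (nonzero Grundy) = 115 - 16 = 99

99


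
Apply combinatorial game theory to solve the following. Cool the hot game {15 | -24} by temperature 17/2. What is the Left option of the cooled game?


Original game: {15 | -24} (a switch {a | b} with a > b).
Cooling by t (for t below the temperature (a - b)/2 = 39/2) taxes each move by t: {a | b} cooled by t is {a - t | b + t}.
Cooling amount: t = 17/2
Cooled Left option: 15 - 17/2 = 13/2
Cooled Right option: -24 + 17/2 = -31/2
Cooled game: {13/2 | -31/2}
Left option = 13/2

13/2


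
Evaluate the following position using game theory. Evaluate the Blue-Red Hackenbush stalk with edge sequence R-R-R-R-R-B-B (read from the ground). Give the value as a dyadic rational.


Edges (from ground): R-R-R-R-R-B-B
By Berlekamp's sign-expansion rule, a Blue-Red Hackenbush stalk has the value of the surreal number whose sign sequence is the edge sequence with B -> + and R -> -.
Sign sequence: -----++
Trace the sign expansion in the surreal number tree, starting from 0:
Edge 1: R (sign -) -> bounds (-inf, 0), value = -1
Edge 2: R (sign -) -> bounds (-inf, -1), value = -2
Edge 3: R (sign -) -> bounds (-inf, -2), value = -3
Edge 4: R (sign -) -> bounds (-inf, -3), value = -4
Edge 5: R (sign -) -> bounds (-inf, -4), value = -5
Edge 6: B (sign +) -> bounds (-5, -4), value = -9/2
Edge 7: B (sign +) -> bounds (-9/2, -4), value = -17/4
Game value = -17/4

-17/4


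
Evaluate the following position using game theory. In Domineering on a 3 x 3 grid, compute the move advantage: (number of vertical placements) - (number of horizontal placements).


Board is 3 x 3 (rows x cols).
Left (vertical) placements: (rows-1) * cols = 2 * 3 = 6
Right (horizontal) placements: rows * (cols-1) = 3 * 2 = 6
Advantage = Left - Right = 6 - 6 = 0

0


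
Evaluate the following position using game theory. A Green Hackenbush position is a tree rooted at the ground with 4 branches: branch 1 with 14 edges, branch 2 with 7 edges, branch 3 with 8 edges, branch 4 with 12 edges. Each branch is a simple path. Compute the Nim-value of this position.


The tree has 4 branches from the ground vertex.
In Green Hackenbush, the Nim-value of a simple path of length k is k.
Branch 1: length 14, Nim-value = 14
Branch 2: length 7, Nim-value = 7
Branch 3: length 8, Nim-value = 8
Branch 4: length 12, Nim-value = 12
Total Nim-value = XOR of all branch values:
0 XOR 14 = 14
14 XOR 7 = 9
9 XOR 8 = 1
1 XOR 12 = 13
Nim-value of the tree = 13

13


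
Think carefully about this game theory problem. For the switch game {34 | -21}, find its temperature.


The game is {34 | -21}, a switch {a | b} with numbers a > b.
Cooling {a | b} by t gives {a - t | b + t}, which stops being hot when a - t = b + t, i.e. at t = (a - b)/2. So the temperature of a switch is (a - b)/2.
Temperature = (Left option - Right option) / 2
= (34 - (-21)) / 2
= 55 / 2
= 55/2

55/2


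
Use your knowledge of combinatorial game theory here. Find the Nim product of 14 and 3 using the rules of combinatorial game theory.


Nim multiplication is bilinear over XOR: (u XOR v) * w = (u*w) XOR (v*w).
So we split each operand into its bit components and XOR the pairwise Nim products.
14 = 2 + 4 + 8 (as XOR of powers of 2).
3 = 1 + 2 (as XOR of powers of 2).
Using the standard Nim-product table on single bits:
  2*2 = 3,   2*4 = 8,   2*8 = 12,
  4*4 = 6,   4*8 = 11,  8*8 = 13,
and  1*x = x (identity), k*l = l*k (commutative).
Pairwise Nim products:
  2 * 1 = 2
  2 * 2 = 3
  4 * 1 = 4
  4 * 2 = 8
  8 * 1 = 8
  8 * 2 = 12
XOR them: 2 XOR 3 XOR 4 XOR 8 XOR 8 XOR 12 = 9.
Result: 14 * 3 = 9 (in Nim).

9


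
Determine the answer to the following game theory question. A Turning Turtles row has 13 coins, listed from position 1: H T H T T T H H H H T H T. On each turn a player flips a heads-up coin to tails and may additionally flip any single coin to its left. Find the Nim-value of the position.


Coins: H T H T T T H H H H T H T
Key fact: a single head at position k behaves exactly like a Nim heap of size k (turning it to T and optionally flipping a coin at j < k corresponds to moving the heap from k to j, or to 0), and heads combine as a disjunctive sum (two heads at the same place would cancel, matching j XOR j = 0). So the Nim-value is the XOR of the 1-indexed positions of the heads.
Face-up positions (1-indexed): [1, 3, 7, 8, 9, 10, 12]
XOR 0 with 1: 0 XOR 1 = 1
XOR 1 with 3: 1 XOR 3 = 2
XOR 2 with 7: 2 XOR 7 = 5
XOR 5 with 8: 5 XOR 8 = 13
XOR 13 with 9: 13 XOR 9 = 4
XOR 4 with 10: 4 XOR 10 = 14
XOR 14 with 12: 14 XOR 12 = 2
Nim-value = 2

2


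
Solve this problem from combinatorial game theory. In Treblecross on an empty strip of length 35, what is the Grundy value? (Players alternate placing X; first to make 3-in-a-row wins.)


Treblecross: place X on empty cells; 3-in-a-row wins.
Playing within two cells of an existing X lets the opponent win at once, so sensible play treats the cells i-2..i+2 around each X as dead. The player left with no safe cell loses, so this is a normal-play take-away game on strips of safe cells.
Placing X at cell i (0-indexed) of a strip of k safe cells leaves independent strips of sizes max(0, i-2) and max(0, k-i-3). Hence G(k) = mex{ G(max(0,i-2)) XOR G(max(0,k-i-3)) : 0 <= i < k }, with G(0) = 0.
G(1): splits (0,0):0^0=0 -> mex({0}) = 1
G(2): splits (0,0):0^0=0 -> mex({0}) = 1
G(3): splits (0,0):0^0=0 -> mex({0}) = 1
G(4): splits (0,1):0^1=1 (0,0):0^0=0 -> mex({0, 1}) = 2
G(5): splits (0,2):0^1=1 (0,1):0^1=1 (0,0):0^0=0 -> mex({0, 1}) = 2
G(6) = mex({1}) = 0
G(7) = mex({0, 1, 2}) = 3
G(8) = mex({0, 1, 2}) = 3
G(9) = mex({0, 2}) = 1
G(10) = mex({0, 2, 3}) = 1
G(11) = mex({0, 3}) = 1
G(12) = mex({1, 3}) = 0
G(13) = mex({0, 1, 2, 3}) = 4
G(14) = mex({0, 1, 2}) = 3
G(15) = mex({0, 1, 2}) = 3
G(16) = mex({0, 1, 2, 4}) = 3
G(17) = mex({0, 1, 3, 4}) = 2
G(18) = mex({0, 1, 3, 4}) = 2
G(19) = mex({0, 1, 3, 5}) = 2
G(20) = mex({0, 1, 2, 3, 5}) = 4
G(21) = mex({0, 1, 2, 3, 5}) = 4
G(22) = mex({1, 2, 6}) = 0
G(23) = mex({0, 1, 2, 3, 4, 6}) = 5
G(24) = mex({0, 1, 2, 3, 4}) = 5
G(25) = mex({0, 1, 3, 4, 7}) = 2
G(26) = mex({0, 1, 3, 4, 5, 7}) = 2
G(27) = mex({0, 1, 3, 5}) = 2
G(28) = mex({0, 1, 2, 5}) = 3
G(29) = mex({0, 1, 2, 4, 5, 6}) = 3
G(30) = mex({1, 2, 4, 6}) = 0
G(31) = mex({0, 1, 2, 3, 4, 6}) = 5
G(32) = mex({1, 2, 3, 4, 7}) = 0
G(33) = mex({0, 3, 7}) = 1
G(34) = mex({0, 2, 3, 5, 7}) = 1
G(35) = mex({0, 2, 3, 5, 6}) = 1
Therefore G(35) = 1.

1


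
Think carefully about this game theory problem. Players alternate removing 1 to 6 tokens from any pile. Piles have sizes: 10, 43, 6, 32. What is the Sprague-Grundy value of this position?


Subtraction set: {1, 2, 3, 4, 5, 6}
For this subtraction set, G(n) = n mod 7 (period = max + 1 = 7).
Pile 1 (size 10): G(10) = 10 mod 7 = 3
Pile 2 (size 43): G(43) = 43 mod 7 = 1
Pile 3 (size 6): G(6) = 6 mod 7 = 6
Pile 4 (size 32): G(32) = 32 mod 7 = 4
Total Grundy value = XOR of all: 3 XOR 1 XOR 6 XOR 4 = 0

0


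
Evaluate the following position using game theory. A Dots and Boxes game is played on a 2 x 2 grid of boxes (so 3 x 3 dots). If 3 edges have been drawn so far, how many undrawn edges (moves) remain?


Grid: 2 x 2 boxes, i.e. 3 rows and 3 columns of dots.
Horizontal edges: (rows + 1) * cols = 3 * 2 = 6
Vertical edges: rows * (cols + 1) = 2 * 3 = 6
Total edges: 6 + 6 = 12
Edges drawn: 3
Remaining: 12 - 3 = 9

9


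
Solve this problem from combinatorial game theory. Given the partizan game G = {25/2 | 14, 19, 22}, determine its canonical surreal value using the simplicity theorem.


Left options: {25/2}, max = 25/2
Right options: {14, 19, 22}, min = 14
All options are numbers and max(Left) < min(Right), so by the simplicity theorem the value is the simplest (earliest-born) number strictly between 25/2 and 14.
The only integer strictly between 25/2 and 14 is 13.
No non-integer in the interval can be simpler: if x is a non-integer in the interval, then floor(x) or ceil(x) also lies in the interval (the interval contains an integer), and both are proper prefixes of x's sign expansion, i.e. born earlier. So the game value is 13.
Game value = 13

13


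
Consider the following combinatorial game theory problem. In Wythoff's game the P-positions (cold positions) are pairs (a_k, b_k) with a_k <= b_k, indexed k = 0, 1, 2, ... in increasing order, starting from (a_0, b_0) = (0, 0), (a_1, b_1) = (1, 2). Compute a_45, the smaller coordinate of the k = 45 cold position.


By Wythoff's theorem, a_k = floor(k * phi) and b_k = floor(k * phi^2) = a_k + k, where phi = (1 + sqrt(5))/2 is the golden ratio.
phi = (1 + sqrt(5))/2 = 1.618034
k = 45
k * phi = 45 * 1.618034 = 72.811529
a_45 = floor(k * phi) = 72

72


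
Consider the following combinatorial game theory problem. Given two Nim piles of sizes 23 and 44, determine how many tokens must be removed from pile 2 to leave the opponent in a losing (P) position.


Piles: 23 and 44
Current XOR: 23 XOR 44 = 59 (non-zero, so this is an N-position).
To make the XOR zero, we need to find a move that balances the piles.
For pile 2 (size 44): target = 44 XOR 59 = 23
We reduce pile 2 from 44 to 23.
Tokens removed: 44 - 23 = 21
Verification: 23 XOR 23 = 0

21


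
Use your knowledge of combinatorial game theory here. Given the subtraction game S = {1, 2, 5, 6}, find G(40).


The subtraction set is S = {1, 2, 5, 6}.
G(k) = mex{ G(k - s) : s in S, s <= k }. We compute iteratively: G(0) = 0.
G(1) = mex({0}) = 1
G(2) = mex({0, 1}) = 2
G(3) = mex({1, 2}) = 0
G(4) = mex({0, 2}) = 1
G(5) = mex({0, 1}) = 2
G(6) = mex({0, 1, 2}) = 3
G(7) = mex({1, 2, 3}) = 0
G(8) = mex({0, 2, 3}) = 1
G(9) = mex({0, 1}) = 2
G(10) = mex({1, 2}) = 0
G(11) = mex({0, 2, 3}) = 1
G(12) = mex({0, 1, 3}) = 2
Observe that G(7)..G(12) = 0, 1, 2, 0, 1, 2 repeats G(0)..G(5) = 0, 1, 2, 0, 1, 2.
For k >= max(S) = 6, G(k) is determined by the previous 6 values G(k-6)..G(k-1); a window of 6 consecutive values has recurred shifted by 7, so by induction G(k + 7) = G(k) for all k >= 0: the sequence is periodic from the start with period 7.
One period: G(0..6) = 0, 1, 2, 0, 1, 2, 3.
40 mod 7 = 5, so G(40) = G(5) = 2.

2


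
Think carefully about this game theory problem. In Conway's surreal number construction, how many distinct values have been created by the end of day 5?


Day 0: {|} = 0 is born. Count = 1.
Day n: the number of surreal numbers born by day n is 2^(n+1) - 1.
By day 0: 2^1 - 1 = 1
By day 1: 2^2 - 1 = 3
By day 2: 2^3 - 1 = 7
By day 3: 2^4 - 1 = 15
By day 4: 2^5 - 1 = 31
By day 5: 2^6 - 1 = 63
By day 5: 63 surreal numbers.

63


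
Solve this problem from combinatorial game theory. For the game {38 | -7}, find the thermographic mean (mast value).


Game = {38 | -7}, a switch {a | b} with numbers a > b.
Its thermograph has left wall a - t and right wall b + t, which meet at t = (a - b)/2, where both equal (a + b)/2. So the mast (mean value) is at (a + b)/2.
Mean = (38 + (-7))/2 = 31/2 = 31/2

31/2


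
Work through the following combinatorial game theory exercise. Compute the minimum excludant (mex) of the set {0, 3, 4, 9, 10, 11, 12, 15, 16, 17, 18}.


Set = {0, 3, 4, 9, 10, 11, 12, 15, 16, 17, 18}
0 is in the set.
1 is NOT in the set. This is the mex.
mex = 1

1


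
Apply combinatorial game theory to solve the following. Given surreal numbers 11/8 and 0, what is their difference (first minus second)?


x = 11/8, y = 0
Converting to common denominator: 8
x = 11/8, y = 0/8
x - y = 11/8 - 0 = 11/8

11/8


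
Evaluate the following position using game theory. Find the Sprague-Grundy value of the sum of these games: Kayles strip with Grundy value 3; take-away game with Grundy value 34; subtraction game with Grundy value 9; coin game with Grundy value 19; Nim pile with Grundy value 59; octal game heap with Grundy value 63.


By the Sprague-Grundy theorem, the Grundy value of a sum of games is the XOR of individual Grundy values.
Kayles strip: Grundy value = 3. Running XOR: 0 XOR 3 = 3
take-away game: Grundy value = 34. Running XOR: 3 XOR 34 = 33
subtraction game: Grundy value = 9. Running XOR: 33 XOR 9 = 40
coin game: Grundy value = 19. Running XOR: 40 XOR 19 = 59
Nim pile: Grundy value = 59. Running XOR: 59 XOR 59 = 0
octal game heap: Grundy value = 63. Running XOR: 0 XOR 63 = 63
The combined Grundy value is 63.

63


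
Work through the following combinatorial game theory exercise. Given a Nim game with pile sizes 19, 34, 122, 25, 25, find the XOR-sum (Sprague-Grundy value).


We need the XOR (exclusive or) of all pile sizes.
After XOR-ing pile 1 (size 19): 0 XOR 19 = 19
After XOR-ing pile 2 (size 34): 19 XOR 34 = 49
After XOR-ing pile 3 (size 122): 49 XOR 122 = 75
After XOR-ing pile 4 (size 25): 75 XOR 25 = 82
After XOR-ing pile 5 (size 25): 82 XOR 25 = 75
The Nim-value of this position is 75.

75


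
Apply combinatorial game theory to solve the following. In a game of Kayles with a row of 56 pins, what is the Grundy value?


Kayles: a move removes 1 or 2 adjacent pins from a contiguous row.
Removing pins from a row of k leaves two independent rows (a, b) with a + b = k - 1 (one pin) or a + b = k - 2 (two pins); an end removal gives a = 0.
By Sprague-Grundy, G(k) = mex{ G(a) XOR G(b) } over all these splits. G(0) = 0.
G(1): splits (0,0):0^0=0 -> mex({0}) = 1
G(2): splits (0,1):0^1=1 (0,0):0^0=0 -> mex({0, 1}) = 2
G(3): splits (0,2):0^2=2 (1,1):1^1=0 (0,1):0^1=1 -> mex({0, 1, 2}) = 3
G(4): splits (0,3):0^3=3 (1,2):1^2=3 (0,2):0^2=2 (1,1):1^1=0 -> mex({0, 2, 3}) = 1
G(5): splits (0,4):0^1=1 (1,3):1^3=2 (2,2):2^2=0 (0,3):0^3=3 (1,2):1^2=3 -> mex({0, 1, 2, 3}) = 4
G(6) = mex({0, 1, 2, 4}) = 3
G(7) = mex({0, 1, 3, 4, 5}) = 2
G(8) = mex({0, 2, 3, 5, 6}) = 1
G(9) = mex({0, 1, 2, 3, 6, 7}) = 4
G(10) = mex({0, 1, 3, 4, 5, 7}) = 2
G(11) = mex({0, 1, 2, 3, 4, 5}) = 6
G(12) = mex({0, 1, 2, 3, 5, 6, 7}) = 4
G(13) = mex({0, 2, 3, 4, 6, 7}) = 1
G(14) = mex({0, 1, 4, 5, 6, 7}) = 2
G(15) = mex({0, 1, 2, 3, 4, 5, 6}) = 7
G(16) = mex({0, 2, 3, 5, 6, 7}) = 1
G(17) = mex({0, 1, 2, 3, 5, 6, 7}) = 4
G(18) = mex({0, 1, 2, 4, 5, 6}) = 3
G(19) = mex({0, 1, 3, 4, 5, 7}) = 2
G(20) = mex({0, 2, 3, 4, 5, 6, 7}) = 1
G(21) = mex({0, 1, 2, 3, 5, 6, 7}) = 4
G(22) = mex({0, 1, 2, 3, 4, 5, 7}) = 6
G(23) = mex({0, 1, 2, 3, 4, 5, 6}) = 7
G(24) = mex({0, 1, 2, 3, 5, 6, 7}) = 4
G(25) = mex({0, 2, 3, 4, 6, 7}) = 1
G(26) = mex({0, 1, 3, 4, 5, 6, 7}) = 2
G(27) = mex({0, 1, 2, 3, 4, 5, 6, 7}) = 8
G(28) = mex({0, 1, 2, 3, 4, 6, 7, 8}) = 5
G(29) = mex({0, 1, 2, 3, 5, 6, 7, 8, 9}) = 4
G(30) = mex({0, 1, 2, 3, 4, 5, 6, 9, 10}) = 7
G(31) = mex({0, 1, 3, 4, 5, 7, 10, 11}) = 2
G(32) = mex({0, 2, 3, 4, 5, 6, 7, 9, 11}) = 1
G(33) = mex({0, 1, 2, 3, 4, 5, 6, 7, 9, 12}) = 8
G(34) = mex({0, 1, 2, 3, 4, 5, 7, 8, 11, 12}) = 6
G(35) = mex({0, 1, 2, 3, 4, 5, 6, 8, 9, 10, 11}) = 7
G(36) = mex({0, 1, 2, 3, 5, 6, 7, 9, 10}) = 4
G(37) = mex({0, 2, 3, 4, 6, 7, 9, 10, 11, 12}) = 1
G(38) = mex({0, 1, 3, 4, 5, 6, 7, 9, 10, 11, 12}) = 2
G(39) = mex({0, 1, 2, 4, 5, 6, 7, 9, 10, 12, 14}) = 3
G(40) = mex({0, 2, 3, 4, 6, 7, 11, 12, 14}) = 1
G(41) = mex({0, 1, 2, 3, 5, 6, 7, 9, 10, 11, 12}) = 4
G(42) = mex({0, 1, 2, 3, 4, 5, 6, 9, 10}) = 7
G(43) = mex({0, 1, 3, 4, 5, 7, 9, 10, 12, 15}) = 2
G(44) = mex({0, 2, 3, 4, 5, 6, 7, 9, 10, 12, 15}) = 1
G(45) = mex({0, 1, 2, 3, 4, 5, 6, 7, 9, 10, 12, 14}) = 8
G(46) = mex({0, 1, 3, 4, 5, 7, 8, 11, 12, 14}) = 2
G(47) = mex({0, 1, 2, 3, 4, 5, 6, 8, 9, 10, 11, 12}) = 7
G(48) = mex({0, 1, 2, 3, 5, 6, 7, 9, 10}) = 4
G(49) = mex({0, 2, 3, 4, 6, 7, 9, 10, 11, 12, 15}) = 1
G(50) = mex({0, 1, 4, 5, 6, 7, 9, 11, 12, 14, 15}) = 2
G(51) = mex({0, 1, 2, 3, 4, 5, 6, 7, 9, 12, 14, 15}) = 8
G(52) = mex({0, 2, 3, 4, 5, 6, 7, 8, 11, 12, 15}) = 1
G(53) = mex({0, 1, 2, 3, 5, 6, 7, 8, 9, 10, 11, 12}) = 4
G(54) = mex({0, 1, 2, 3, 4, 5, 6, 9, 10}) = 7
G(55) = mex({0, 1, 3, 4, 5, 7, 9, 10, 11, 12}) = 2
G(56) = mex({0, 2, 3, 4, 5, 6, 7, 9, 10, 11, 12, 13, 14}) = 1
Therefore G(56) = 1.

1


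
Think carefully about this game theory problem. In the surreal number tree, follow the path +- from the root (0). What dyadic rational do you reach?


Sign expansion: +-
Rule: track bounds (lo, hi), initially (-inf, +inf). On '+', the current value becomes lo and we move to the simplest number in (value, hi): value + 1 if hi = +inf, otherwise the midpoint (value + hi)/2. On '-', the current value becomes hi and we move to value - 1 if lo = -inf, otherwise the midpoint (lo + value)/2.
Start at 0.
Step 1: sign = +, move right. Bounds: (0, +inf). Value = 1
Step 2: sign = -, move left. Bounds: (0, 1). Value = 1/2
The surreal number with sign expansion +- is 1/2.

1/2


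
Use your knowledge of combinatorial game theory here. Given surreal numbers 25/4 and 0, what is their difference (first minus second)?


x = 25/4, y = 0
Converting to common denominator: 4
x = 25/4, y = 0/4
x - y = 25/4 - 0 = 25/4

25/4


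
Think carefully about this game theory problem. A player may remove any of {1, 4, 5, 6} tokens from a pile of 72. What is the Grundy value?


The subtraction set is S = {1, 4, 5, 6}.
G(k) = mex{ G(k - s) : s in S, s <= k }. We compute iteratively: G(0) = 0.
G(1) = mex({0}) = 1
G(2) = mex({1}) = 0
G(3) = mex({0}) = 1
G(4) = mex({0, 1}) = 2
G(5) = mex({0, 1, 2}) = 3
G(6) = mex({0, 1, 3}) = 2
G(7) = mex({0, 1, 2}) = 3
G(8) = mex({0, 1, 2, 3}) = 4
G(9) = mex({1, 2, 3, 4}) = 0
G(10) = mex({0, 2, 3}) = 1
G(11) = mex({1, 2, 3}) = 0
G(12) = mex({0, 2, 3, 4}) = 1
G(13) = mex({0, 1, 3, 4}) = 2
G(14) = mex({0, 1, 2, 4}) = 3
Observe that G(9)..G(14) = 0, 1, 0, 1, 2, 3 repeats G(0)..G(5) = 0, 1, 0, 1, 2, 3.
For k >= max(S) = 6, G(k) is determined by the previous 6 values G(k-6)..G(k-1); a window of 6 consecutive values has recurred shifted by 9, so by induction G(k + 9) = G(k) for all k >= 0: the sequence is periodic from the start with period 9.
One period: G(0..8) = 0, 1, 0, 1, 2, 3, 2, 3, 4.
72 mod 9 = 0, so G(72) = G(0) = 0.

0


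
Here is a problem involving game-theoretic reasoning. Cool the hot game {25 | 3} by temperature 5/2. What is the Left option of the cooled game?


Original game: {25 | 3} (a switch {a | b} with a > b).
Cooling by t (for t below the temperature (a - b)/2 = 11) taxes each move by t: {a | b} cooled by t is {a - t | b + t}.
Cooling amount: t = 5/2
Cooled Left option: 25 - 5/2 = 45/2
Cooled Right option: 3 + 5/2 = 11/2
Cooled game: {45/2 | 11/2}
Left option = 45/2

45/2


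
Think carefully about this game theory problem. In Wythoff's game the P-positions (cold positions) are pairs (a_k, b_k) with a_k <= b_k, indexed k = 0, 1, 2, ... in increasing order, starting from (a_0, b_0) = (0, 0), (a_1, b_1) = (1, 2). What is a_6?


By Wythoff's theorem, a_k = floor(k * phi) and b_k = floor(k * phi^2) = a_k + k, where phi = (1 + sqrt(5))/2 is the golden ratio.
phi = (1 + sqrt(5))/2 = 1.618034
k = 6
k * phi = 6 * 1.618034 = 9.708204
a_6 = floor(k * phi) = 9

9


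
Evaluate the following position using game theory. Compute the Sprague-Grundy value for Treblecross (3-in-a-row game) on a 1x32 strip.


Treblecross: place X on empty cells; 3-in-a-row wins.
Playing within two cells of an existing X lets the opponent win at once, so sensible play treats the cells i-2..i+2 around each X as dead. The player left with no safe cell loses, so this is a normal-play take-away game on strips of safe cells.
Placing X at cell i (0-indexed) of a strip of k safe cells leaves independent strips of sizes max(0, i-2) and max(0, k-i-3). Hence G(k) = mex{ G(max(0,i-2)) XOR G(max(0,k-i-3)) : 0 <= i < k }, with G(0) = 0.
G(1): splits (0,0):0^0=0 -> mex({0}) = 1
G(2): splits (0,0):0^0=0 -> mex({0}) = 1
G(3): splits (0,0):0^0=0 -> mex({0}) = 1
G(4): splits (0,1):0^1=1 (0,0):0^0=0 -> mex({0, 1}) = 2
G(5): splits (0,2):0^1=1 (0,1):0^1=1 (0,0):0^0=0 -> mex({0, 1}) = 2
G(6) = mex({1}) = 0
G(7) = mex({0, 1, 2}) = 3
G(8) = mex({0, 1, 2}) = 3
G(9) = mex({0, 2}) = 1
G(10) = mex({0, 2, 3}) = 1
G(11) = mex({0, 3}) = 1
G(12) = mex({1, 3}) = 0
G(13) = mex({0, 1, 2, 3}) = 4
G(14) = mex({0, 1, 2}) = 3
G(15) = mex({0, 1, 2}) = 3
G(16) = mex({0, 1, 2, 4}) = 3
G(17) = mex({0, 1, 3, 4}) = 2
G(18) = mex({0, 1, 3, 4}) = 2
G(19) = mex({0, 1, 3, 5}) = 2
G(20) = mex({0, 1, 2, 3, 5}) = 4
G(21) = mex({0, 1, 2, 3, 5}) = 4
G(22) = mex({1, 2, 6}) = 0
G(23) = mex({0, 1, 2, 3, 4, 6}) = 5
G(24) = mex({0, 1, 2, 3, 4}) = 5
G(25) = mex({0, 1, 3, 4, 7}) = 2
G(26) = mex({0, 1, 3, 4, 5, 7}) = 2
G(27) = mex({0, 1, 3, 5}) = 2
G(28) = mex({0, 1, 2, 5}) = 3
G(29) = mex({0, 1, 2, 4, 5, 6}) = 3
G(30) = mex({1, 2, 4, 6}) = 0
G(31) = mex({0, 1, 2, 3, 4, 6}) = 5
G(32) = mex({1, 2, 3, 4, 7}) = 0
Therefore G(32) = 0.

0


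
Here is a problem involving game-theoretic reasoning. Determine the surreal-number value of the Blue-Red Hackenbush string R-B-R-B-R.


Edges (from ground): R-B-R-B-R
By Berlekamp's sign-expansion rule, a Blue-Red Hackenbush stalk has the value of the surreal number whose sign sequence is the edge sequence with B -> + and R -> -.
Sign sequence: -+-+-
Trace the sign expansion in the surreal number tree, starting from 0:
Edge 1: R (sign -) -> bounds (-inf, 0), value = -1
Edge 2: B (sign +) -> bounds (-1, 0), value = -1/2
Edge 3: R (sign -) -> bounds (-1, -1/2), value = -3/4
Edge 4: B (sign +) -> bounds (-3/4, -1/2), value = -5/8
Edge 5: R (sign -) -> bounds (-3/4, -5/8), value = -11/16
Game value = -11/16

-11/16


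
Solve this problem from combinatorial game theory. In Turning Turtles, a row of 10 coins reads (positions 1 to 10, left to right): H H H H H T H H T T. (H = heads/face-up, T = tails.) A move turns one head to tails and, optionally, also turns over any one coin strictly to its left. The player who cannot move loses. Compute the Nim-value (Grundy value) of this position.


Coins: H H H H H T H H T T
Key fact: a single head at position k behaves exactly like a Nim heap of size k (turning it to T and optionally flipping a coin at j < k corresponds to moving the heap from k to j, or to 0), and heads combine as a disjunctive sum (two heads at the same place would cancel, matching j XOR j = 0). So the Nim-value is the XOR of the 1-indexed positions of the heads.
Face-up positions (1-indexed): [1, 2, 3, 4, 5, 7, 8]
XOR 0 with 1: 0 XOR 1 = 1
XOR 1 with 2: 1 XOR 2 = 3
XOR 3 with 3: 3 XOR 3 = 0
XOR 0 with 4: 0 XOR 4 = 4
XOR 4 with 5: 4 XOR 5 = 1
XOR 1 with 7: 1 XOR 7 = 6
XOR 6 with 8: 6 XOR 8 = 14
Nim-value = 14

14


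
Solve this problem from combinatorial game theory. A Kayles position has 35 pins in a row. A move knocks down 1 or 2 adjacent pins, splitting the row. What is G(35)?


Kayles: a move removes 1 or 2 adjacent pins from a contiguous row.
Removing pins from a row of k leaves two independent rows (a, b) with a + b = k - 1 (one pin) or a + b = k - 2 (two pins); an end removal gives a = 0.
By Sprague-Grundy, G(k) = mex{ G(a) XOR G(b) } over all these splits. G(0) = 0.
G(1): splits (0,0):0^0=0 -> mex({0}) = 1
G(2): splits (0,1):0^1=1 (0,0):0^0=0 -> mex({0, 1}) = 2
G(3): splits (0,2):0^2=2 (1,1):1^1=0 (0,1):0^1=1 -> mex({0, 1, 2}) = 3
G(4): splits (0,3):0^3=3 (1,2):1^2=3 (0,2):0^2=2 (1,1):1^1=0 -> mex({0, 2, 3}) = 1
G(5): splits (0,4):0^1=1 (1,3):1^3=2 (2,2):2^2=0 (0,3):0^3=3 (1,2):1^2=3 -> mex({0, 1, 2, 3}) = 4
G(6) = mex({0, 1, 2, 4}) = 3
G(7) = mex({0, 1, 3, 4, 5}) = 2
G(8) = mex({0, 2, 3, 5, 6}) = 1
G(9) = mex({0, 1, 2, 3, 6, 7}) = 4
G(10) = mex({0, 1, 3, 4, 5, 7}) = 2
G(11) = mex({0, 1, 2, 3, 4, 5}) = 6
G(12) = mex({0, 1, 2, 3, 5, 6, 7}) = 4
G(13) = mex({0, 2, 3, 4, 6, 7}) = 1
G(14) = mex({0, 1, 4, 5, 6, 7}) = 2
G(15) = mex({0, 1, 2, 3, 4, 5, 6}) = 7
G(16) = mex({0, 2, 3, 5, 6, 7}) = 1
G(17) = mex({0, 1, 2, 3, 5, 6, 7}) = 4
G(18) = mex({0, 1, 2, 4, 5, 6}) = 3
G(19) = mex({0, 1, 3, 4, 5, 7}) = 2
G(20) = mex({0, 2, 3, 4, 5, 6, 7}) = 1
G(21) = mex({0, 1, 2, 3, 5, 6, 7}) = 4
G(22) = mex({0, 1, 2, 3, 4, 5, 7}) = 6
G(23) = mex({0, 1, 2, 3, 4, 5, 6}) = 7
G(24) = mex({0, 1, 2, 3, 5, 6, 7}) = 4
G(25) = mex({0, 2, 3, 4, 6, 7}) = 1
G(26) = mex({0, 1, 3, 4, 5, 6, 7}) = 2
G(27) = mex({0, 1, 2, 3, 4, 5, 6, 7}) = 8
G(28) = mex({0, 1, 2, 3, 4, 6, 7, 8}) = 5
G(29) = mex({0, 1, 2, 3, 5, 6, 7, 8, 9}) = 4
G(30) = mex({0, 1, 2, 3, 4, 5, 6, 9, 10}) = 7
G(31) = mex({0, 1, 3, 4, 5, 7, 10, 11}) = 2
G(32) = mex({0, 2, 3, 4, 5, 6, 7, 9, 11}) = 1
G(33) = mex({0, 1, 2, 3, 4, 5, 6, 7, 9, 12}) = 8
G(34) = mex({0, 1, 2, 3, 4, 5, 7, 8, 11, 12}) = 6
G(35) = mex({0, 1, 2, 3, 4, 5, 6, 8, 9, 10, 11}) = 7
Therefore G(35) = 7.

7


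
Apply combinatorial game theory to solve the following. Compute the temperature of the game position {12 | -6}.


The game is {12 | -6}, a switch {a | b} with numbers a > b.
Cooling {a | b} by t gives {a - t | b + t}, which stops being hot when a - t = b + t, i.e. at t = (a - b)/2. So the temperature of a switch is (a - b)/2.
Temperature = (Left option - Right option) / 2
= (12 - (-6)) / 2
= 18 / 2
= 9

9


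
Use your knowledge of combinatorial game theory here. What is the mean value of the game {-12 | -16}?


Game = {-12 | -16}, a switch {a | b} with numbers a > b.
Its thermograph has left wall a - t and right wall b + t, which meet at t = (a - b)/2, where both equal (a + b)/2. So the mast (mean value) is at (a + b)/2.
Mean = (-12 + (-16))/2 = -28/2 = -14

-14


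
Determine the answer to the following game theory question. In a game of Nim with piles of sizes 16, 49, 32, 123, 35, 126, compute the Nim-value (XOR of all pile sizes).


We need the XOR (exclusive or) of all pile sizes.
After XOR-ing pile 1 (size 16): 0 XOR 16 = 16
After XOR-ing pile 2 (size 49): 16 XOR 49 = 33
After XOR-ing pile 3 (size 32): 33 XOR 32 = 1
After XOR-ing pile 4 (size 123): 1 XOR 123 = 122
After XOR-ing pile 5 (size 35): 122 XOR 35 = 89
After XOR-ing pile 6 (size 126): 89 XOR 126 = 39
The Nim-value of this position is 39.

39


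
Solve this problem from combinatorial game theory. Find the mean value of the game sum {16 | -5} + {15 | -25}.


G1 = {16 | -5}, G2 = {15 | -25}
Each is a switch {a | b} with numbers a > b; its mean value is (a + b)/2, and mean value is additive over game sums: m(G1 + G2) = m(G1) + m(G2).
Mean of G1 = (16 + (-5))/2 = 11/2 = 11/2
Mean of G2 = (15 + (-25))/2 = -10/2 = -5
Mean of G1 + G2 = 11/2 + -5 = 1/2

1/2


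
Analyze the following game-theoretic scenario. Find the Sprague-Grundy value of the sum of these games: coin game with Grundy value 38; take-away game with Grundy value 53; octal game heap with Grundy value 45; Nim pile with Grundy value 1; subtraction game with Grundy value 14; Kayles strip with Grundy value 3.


By the Sprague-Grundy theorem, the Grundy value of a sum of games is the XOR of individual Grundy values.
coin game: Grundy value = 38. Running XOR: 0 XOR 38 = 38
take-away game: Grundy value = 53. Running XOR: 38 XOR 53 = 19
octal game heap: Grundy value = 45. Running XOR: 19 XOR 45 = 62
Nim pile: Grundy value = 1. Running XOR: 62 XOR 1 = 63
subtraction game: Grundy value = 14. Running XOR: 63 XOR 14 = 49
Kayles strip: Grundy value = 3. Running XOR: 49 XOR 3 = 50
The combined Grundy value is 50.

50


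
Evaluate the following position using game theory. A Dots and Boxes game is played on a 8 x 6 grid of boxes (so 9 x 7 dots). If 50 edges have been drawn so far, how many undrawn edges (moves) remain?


Grid: 8 x 6 boxes, i.e. 9 rows and 7 columns of dots.
Horizontal edges: (rows + 1) * cols = 9 * 6 = 54
Vertical edges: rows * (cols + 1) = 8 * 7 = 56
Total edges: 54 + 56 = 110
Edges drawn: 50
Remaining: 110 - 50 = 60

60


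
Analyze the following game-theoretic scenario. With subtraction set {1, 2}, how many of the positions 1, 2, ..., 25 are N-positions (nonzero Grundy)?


Subtraction set S = {1, 2}, so G(n) = n mod 3.
G(n) = 0 when n is a multiple of 3.
Multiples of 3 in [1, 25]: 8
N-positions (nonzero Grundy) = 25 - 8 = 17

17


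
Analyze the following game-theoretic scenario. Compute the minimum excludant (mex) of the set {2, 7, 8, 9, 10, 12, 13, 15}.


Set = {2, 7, 8, 9, 10, 12, 13, 15}
0 is NOT in the set. This is the mex.
mex = 0

0


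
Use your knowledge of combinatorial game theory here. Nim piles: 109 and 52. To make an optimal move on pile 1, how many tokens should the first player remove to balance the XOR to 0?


Piles: 109 and 52
Current XOR: 109 XOR 52 = 89 (non-zero, so this is an N-position).
To make the XOR zero, we need to find a move that balances the piles.
For pile 1 (size 109): target = 109 XOR 89 = 52
We reduce pile 1 from 109 to 52.
Tokens removed: 109 - 52 = 57
Verification: 52 XOR 52 = 0

57


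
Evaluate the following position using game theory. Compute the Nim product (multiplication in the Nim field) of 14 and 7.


Nim multiplication is bilinear over XOR: (u XOR v) * w = (u*w) XOR (v*w).
So we split each operand into its bit components and XOR the pairwise Nim products.
14 = 2 + 4 + 8 (as XOR of powers of 2).
7 = 1 + 2 + 4 (as XOR of powers of 2).
Using the standard Nim-product table on single bits:
  2*2 = 3,   2*4 = 8,   2*8 = 12,
  4*4 = 6,   4*8 = 11,  8*8 = 13,
and  1*x = x (identity), k*l = l*k (commutative).
Pairwise Nim products:
  2 * 1 = 2
  2 * 2 = 3
  2 * 4 = 8
  4 * 1 = 4
  4 * 2 = 8
  4 * 4 = 6
  8 * 1 = 8
  8 * 2 = 12
  8 * 4 = 11
XOR them: 2 XOR 3 XOR 8 XOR 4 XOR 8 XOR 6 XOR 8 XOR 12 XOR 11 = 12.
Result: 14 * 7 = 12 (in Nim).

12


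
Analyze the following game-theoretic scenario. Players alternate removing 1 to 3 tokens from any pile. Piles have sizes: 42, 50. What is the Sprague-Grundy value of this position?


Subtraction set: {1, 2, 3}
For this subtraction set, G(n) = n mod 4 (period = max + 1 = 4).
Pile 1 (size 42): G(42) = 42 mod 4 = 2
Pile 2 (size 50): G(50) = 50 mod 4 = 2
Total Grundy value = XOR of all: 2 XOR 2 = 0

0


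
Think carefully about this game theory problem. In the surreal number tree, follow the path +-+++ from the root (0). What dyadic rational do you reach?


Sign expansion: +-+++
Rule: track bounds (lo, hi), initially (-inf, +inf). On '+', the current value becomes lo and we move to the simplest number in (value, hi): value + 1 if hi = +inf, otherwise the midpoint (value + hi)/2. On '-', the current value becomes hi and we move to value - 1 if lo = -inf, otherwise the midpoint (lo + value)/2.
Start at 0.
Step 1: sign = +, move right. Bounds: (0, +inf). Value = 1
Step 2: sign = -, move left. Bounds: (0, 1). Value = 1/2
Step 3: sign = +, move right. Bounds: (1/2, 1). Value = 3/4
Step 4: sign = +, move right. Bounds: (3/4, 1). Value = 7/8
Step 5: sign = +, move right. Bounds: (7/8, 1). Value = 15/16
The surreal number with sign expansion +-+++ is 15/16.

15/16


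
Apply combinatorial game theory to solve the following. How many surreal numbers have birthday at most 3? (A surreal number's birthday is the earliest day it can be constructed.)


Day 0: {|} = 0 is born. Count = 1.
Day n: the number of surreal numbers born by day n is 2^(n+1) - 1.
By day 0: 2^1 - 1 = 1
By day 1: 2^2 - 1 = 3
By day 2: 2^3 - 1 = 7
By day 3: 2^4 - 1 = 15
By day 3: 15 surreal numbers.

15


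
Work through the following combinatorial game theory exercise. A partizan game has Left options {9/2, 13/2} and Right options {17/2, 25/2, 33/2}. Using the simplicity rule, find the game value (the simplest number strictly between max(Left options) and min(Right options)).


Left options: {9/2, 13/2}, max = 13/2
Right options: {17/2, 25/2, 33/2}, min = 17/2
All options are numbers and max(Left) < min(Right), so by the simplicity theorem the value is the simplest (earliest-born) number strictly between 13/2 and 17/2.
Integers 7 through 8 all lie strictly between 13/2 and 17/2.
Among integers, the simplest (lowest birthday = smallest |n|; 0 is born on day 0, +-n on day n) is 7.
No non-integer in the interval can be simpler: if x is a non-integer in the interval, then floor(x) or ceil(x) also lies in the interval (the interval contains an integer), and both are proper prefixes of x's sign expansion, i.e. born earlier. So the game value is 7.
Game value = 7

7


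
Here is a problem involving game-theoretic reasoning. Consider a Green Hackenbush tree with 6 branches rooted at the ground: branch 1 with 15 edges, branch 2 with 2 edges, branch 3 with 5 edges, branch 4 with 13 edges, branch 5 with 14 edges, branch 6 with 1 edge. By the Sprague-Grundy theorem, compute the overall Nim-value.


The tree has 6 branches from the ground vertex.
In Green Hackenbush, the Nim-value of a simple path of length k is k.
Branch 1: length 15, Nim-value = 15
Branch 2: length 2, Nim-value = 2
Branch 3: length 5, Nim-value = 5
Branch 4: length 13, Nim-value = 13
Branch 5: length 14, Nim-value = 14
Branch 6: length 1, Nim-value = 1
Total Nim-value = XOR of all branch values:
0 XOR 15 = 15
15 XOR 2 = 13
13 XOR 5 = 8
8 XOR 13 = 5
5 XOR 14 = 11
11 XOR 1 = 10
Nim-value of the tree = 10

10


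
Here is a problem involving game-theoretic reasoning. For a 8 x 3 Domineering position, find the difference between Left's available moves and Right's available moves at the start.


Board is 8 x 3 (rows x cols).
Left (vertical) placements: (rows-1) * cols = 7 * 3 = 21
Right (horizontal) placements: rows * (cols-1) = 8 * 2 = 16
Advantage = Left - Right = 21 - 16 = 5

5


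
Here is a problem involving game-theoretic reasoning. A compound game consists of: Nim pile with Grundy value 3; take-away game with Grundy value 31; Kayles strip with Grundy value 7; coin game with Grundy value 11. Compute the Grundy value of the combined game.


By the Sprague-Grundy theorem, the Grundy value of a sum of games is the XOR of individual Grundy values.
Nim pile: Grundy value = 3. Running XOR: 0 XOR 3 = 3
take-away game: Grundy value = 31. Running XOR: 3 XOR 31 = 28
Kayles strip: Grundy value = 7. Running XOR: 28 XOR 7 = 27
coin game: Grundy value = 11. Running XOR: 27 XOR 11 = 16
The combined Grundy value is 16.

16


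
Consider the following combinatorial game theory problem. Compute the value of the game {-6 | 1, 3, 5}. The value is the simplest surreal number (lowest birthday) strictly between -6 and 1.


Left options: {-6}, max = -6
Right options: {1, 3, 5}, min = 1
All options are numbers and max(Left) < min(Right), so by the simplicity theorem the value is the simplest (earliest-born) number strictly between -6 and 1.
Integers -5 through 0 all lie strictly between -6 and 1.
Among integers, the simplest (lowest birthday = smallest |n|; 0 is born on day 0, +-n on day n) is 0.
No non-integer in the interval can be simpler: if x is a non-integer in the interval, then floor(x) or ceil(x) also lies in the interval (the interval contains an integer), and both are proper prefixes of x's sign expansion, i.e. born earlier. So the game value is 0.
Game value = 0

0


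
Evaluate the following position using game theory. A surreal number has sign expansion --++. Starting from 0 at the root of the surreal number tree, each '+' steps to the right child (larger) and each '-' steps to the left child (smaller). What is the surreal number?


Sign expansion: --++
Rule: track bounds (lo, hi), initially (-inf, +inf). On '+', the current value becomes lo and we move to the simplest number in (value, hi): value + 1 if hi = +inf, otherwise the midpoint (value + hi)/2. On '-', the current value becomes hi and we move to value - 1 if lo = -inf, otherwise the midpoint (lo + value)/2.
Start at 0.
Step 1: sign = -, move left. Bounds: (-inf, 0). Value = -1
Step 2: sign = -, move left. Bounds: (-inf, -1). Value = -2
Step 3: sign = +, move right. Bounds: (-2, -1). Value = -3/2
Step 4: sign = +, move right. Bounds: (-3/2, -1). Value = -5/4
The surreal number with sign expansion --++ is -5/4.

-5/4


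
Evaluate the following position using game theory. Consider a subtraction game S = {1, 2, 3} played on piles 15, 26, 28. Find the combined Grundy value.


Subtraction set: {1, 2, 3}
For this subtraction set, G(n) = n mod 4 (period = max + 1 = 4).
Pile 1 (size 15): G(15) = 15 mod 4 = 3
Pile 2 (size 26): G(26) = 26 mod 4 = 2
Pile 3 (size 28): G(28) = 28 mod 4 = 0
Total Grundy value = XOR of all: 3 XOR 2 XOR 0 = 1

1


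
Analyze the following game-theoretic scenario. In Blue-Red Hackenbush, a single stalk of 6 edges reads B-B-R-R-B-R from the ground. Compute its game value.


Edges (from ground): B-B-R-R-B-R
By Berlekamp's sign-expansion rule, a Blue-Red Hackenbush stalk has the value of the surreal number whose sign sequence is the edge sequence with B -> + and R -> -.
Sign sequence: ++--+-
Trace the sign expansion in the surreal number tree, starting from 0:
Edge 1: B (sign +) -> bounds (0, +inf), value = 1
Edge 2: B (sign +) -> bounds (1, +inf), value = 2
Edge 3: R (sign -) -> bounds (1, 2), value = 3/2
Edge 4: R (sign -) -> bounds (1, 3/2), value = 5/4
Edge 5: B (sign +) -> bounds (5/4, 3/2), value = 11/8
Edge 6: R (sign -) -> bounds (5/4, 11/8), value = 21/16
Game value = 21/16

21/16
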